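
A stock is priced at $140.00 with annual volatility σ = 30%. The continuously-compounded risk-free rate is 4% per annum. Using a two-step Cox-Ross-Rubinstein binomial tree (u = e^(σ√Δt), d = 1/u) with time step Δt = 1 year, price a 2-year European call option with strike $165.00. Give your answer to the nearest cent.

CRR parameters: u = e^(σ√Δt) = e^(0.3·√1) = 1.3499, d = 1/u = 0.7408
Per-period rate: rΔt = 0.04·1 = 0.04, so R = e^0.04 = 1.0408
Risk-neutral probability p = (e^0.04 − 0.7408)/(1.3499 − 0.7408) = 0.3000/0.6090 = 0.4926
Terminal stock prices: S_uu = 255.1, S_ud = 140, S_dd = 76.83
Terminal payoffs (S − K): max(90.1, 0) = 90.1, max(-25, 0) = 0, max(-88.17, 0) = 0
Node u (S = 189): V_u = e^(−0.04)·[0.4926·90.0966 + 0.5074·0.0000] = 42.6384
Node d (S = 103.7): V_d = e^(−0.04)·[0.4926·0.0000 + 0.5074·0.0000] = 0.0000
Node 0 (S = 140): V_0 = e^(−0.04)·[0.4926·42.6384 + 0.5074·0.0000] = 20.1787

$20.18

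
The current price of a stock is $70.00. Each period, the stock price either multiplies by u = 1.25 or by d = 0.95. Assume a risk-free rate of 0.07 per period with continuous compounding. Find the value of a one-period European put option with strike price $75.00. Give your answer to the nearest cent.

$4.69

Risk-neutral probability p = (e^0.07 − 0.95)/(1.25 − 0.95) = 0.1225/0.3000 = 0.4084
Terminal stock prices: S_u = 87.5, S_d = 66.5
Terminal payoffs (K − S): max(-12.5, 0) = 0, max(8.5, 0) = 8.5
Node 0 (S = 70): V_0 = e^(−0.07)·[0.4084·0.0000 + 0.5916·8.5000] = 4.6889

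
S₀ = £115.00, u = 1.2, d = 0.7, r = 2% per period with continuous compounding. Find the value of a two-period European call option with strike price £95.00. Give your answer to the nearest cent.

Risk-neutral probability p = (e^0.02 − 0.7)/(1.2 − 0.7) = 0.3202/0.5000 = 0.6404
Terminal stock prices: S_uu = 165.6, S_ud = 96.6, S_dd = 56.35
Terminal payoffs (S − K): max(70.6, 0) = 70.6, max(1.6, 0) = 1.6, max(-38.65, 0) = 0
Node u (S = 138): V_u = e^(−0.02)·[0.6404·70.6000 + 0.3596·1.6000] = 44.8811
Node d (S = 80.5): V_d = e^(−0.02)·[0.6404·1.6000 + 0.3596·0.0000] = 1.0044
Node 0 (S = 115): V_0 = e^(−0.02)·[0.6404·44.8811 + 0.3596·1.0044] = 28.5269

£28.53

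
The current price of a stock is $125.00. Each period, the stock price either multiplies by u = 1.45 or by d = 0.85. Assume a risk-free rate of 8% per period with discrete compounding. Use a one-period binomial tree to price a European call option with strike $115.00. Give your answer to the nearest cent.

Risk-neutral probability p = (1 + 0.08 − 0.85)/(1.45 − 0.85) = 0.2300/0.6000 = 0.3833
Terminal stock prices: S_u = 181.2, S_d = 106.2
Terminal payoffs (S − K): max(66.25, 0) = 66.25, max(-8.75, 0) = 0
Node 0 (S = 125): V_0 = 1/1.08·[0.3833·66.2500 + 0.6167·0.0000] = 23.5147

$23.51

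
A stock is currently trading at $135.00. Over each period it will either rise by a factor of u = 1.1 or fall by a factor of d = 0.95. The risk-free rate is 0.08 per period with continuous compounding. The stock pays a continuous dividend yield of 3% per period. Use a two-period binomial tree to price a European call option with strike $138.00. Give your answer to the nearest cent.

$11.00

Per-period risk-free factor R = e^0.08 = 1.0833; dividend-adjusted growth = e^(0.08−0.03) = 1.0513.
Risk-neutral probability p = (1.0513 − 0.95)/(1.1 − 0.95) = 0.1013/0.1500 = 0.6751
Terminal stock prices: S_uu = 163.4, S_ud = 141.1, S_dd = 121.8
Terminal payoffs (S − K): max(25.35, 0) = 25.35, max(3.075, 0) = 3.075, max(-16.16, 0) = 0
Node u (S = 148.5): V_u = e^(−0.08)·[0.6751·25.3500 + 0.3249·3.0750] = 16.7211
Node d (S = 128.2): V_d = e^(−0.08)·[0.6751·3.0750 + 0.3249·0.0000] = 1.9164
Node 0 (S = 135): V_0 = e^(−0.08)·[0.6751·16.7211 + 0.3249·1.9164] = 10.9959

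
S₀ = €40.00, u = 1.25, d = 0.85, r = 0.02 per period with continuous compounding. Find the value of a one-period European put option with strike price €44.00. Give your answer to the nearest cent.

€5.63

Risk-neutral probability p = (e^0.02 − 0.85)/(1.25 − 0.85) = 0.1702/0.4000 = 0.4255
Terminal stock prices: S_u = 50, S_d = 34
Terminal payoffs (K − S): max(-6, 0) = 0, max(10, 0) = 10
Node 0 (S = 40): V_0 = e^(−0.02)·[0.4255·0.0000 + 0.5745·10.0000] = 5.6312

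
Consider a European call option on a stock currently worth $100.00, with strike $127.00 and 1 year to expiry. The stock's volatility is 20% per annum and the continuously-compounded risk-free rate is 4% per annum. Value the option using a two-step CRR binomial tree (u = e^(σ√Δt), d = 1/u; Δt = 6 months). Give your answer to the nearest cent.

CRR parameters: u = e^(σ√Δt) = e^(0.2·√0.5) = 1.1519, d = 1/u = 0.8681
Per-period rate: rΔt = 0.04·0.5 = 0.02, so R = e^0.02 = 1.0202
Risk-neutral probability p = (e^0.02 − 0.8681)/(1.1519 − 0.8681) = 0.1521/0.2838 = 0.5359
Terminal stock prices: S_uu = 132.7, S_ud = 100, S_dd = 75.36
Terminal payoffs (S − K): max(5.69, 0) = 5.69, max(-27, 0) = 0, max(-51.64, 0) = 0
Node u (S = 115.2): V_u = e^(−0.02)·[0.5359·5.6896 + 0.4641·0.0000] = 2.9886
Node d (S = 86.81): V_d = e^(−0.02)·[0.5359·0.0000 + 0.4641·0.0000] = 0.0000
Node 0 (S = 100): V_0 = e^(−0.02)·[0.5359·2.9886 + 0.4641·0.0000] = 1.5699

$1.57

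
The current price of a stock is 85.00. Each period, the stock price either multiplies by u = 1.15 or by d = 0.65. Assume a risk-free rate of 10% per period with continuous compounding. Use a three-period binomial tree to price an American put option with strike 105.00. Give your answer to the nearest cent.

Risk-neutral probability p = (e^0.1 − 0.65)/(1.15 − 0.65) = 0.4552/0.5000 = 0.9103
Terminal stock prices: S_uuu = 129.3, S_uud = 73.07, S_udd = 41.3, S_ddd = 23.34
Terminal payoffs (K − S): max(-24.27, 0) = 0, max(31.93, 0) = 31.93, max(63.7, 0) = 63.7, max(81.66, 0) = 81.66
Node uu (S = 112.4): continuation = e^(−0.1)·[0.9103·0.0000 + 0.0897·31.9319] = 2.5905; exercise value = 0.0000 ≤ continuation, so V_uu = 2.5905
Node ud (S = 63.54): continuation = e^(−0.1)·[0.9103·31.9319 + 0.0897·63.7006] = 31.4704; exercise value = 41.4625 > continuation, so V_ud = 41.4625 (exercise)
Node dd (S = 35.91): continuation = e^(−0.1)·[0.9103·63.7006 + 0.0897·81.6569] = 59.0954; exercise value = 69.0875 > continuation, so V_dd = 69.0875 (exercise)
Node u (S = 97.75): continuation = e^(−0.1)·[0.9103·2.5905 + 0.0897·41.4625] = 5.4975; exercise value = 7.2500 > continuation, so V_u = 7.2500 (exercise)
Node d (S = 55.25): continuation = e^(−0.1)·[0.9103·41.4625 + 0.0897·69.0875] = 39.7579; exercise value = 49.7500 > continuation, so V_d = 49.7500 (exercise)
Node 0 (S = 85): continuation = e^(−0.1)·[0.9103·7.2500 + 0.0897·49.7500] = 10.0079; exercise value = 20.0000 > continuation, so V_0 = 20.0000 (exercise)

20.00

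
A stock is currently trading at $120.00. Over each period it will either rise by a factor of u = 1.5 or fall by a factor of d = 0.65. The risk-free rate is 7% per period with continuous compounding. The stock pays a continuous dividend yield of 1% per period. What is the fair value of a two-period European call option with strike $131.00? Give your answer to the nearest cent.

Per-period risk-free factor R = e^0.07 = 1.0725; dividend-adjusted growth = e^(0.07−0.01) = 1.0618.
Risk-neutral probability p = (1.0618 − 0.65)/(1.5 − 0.65) = 0.4118/0.8500 = 0.4845
Terminal stock prices: S_uu = 270, S_ud = 117, S_dd = 50.7
Terminal payoffs (S − K): max(139, 0) = 139, max(-14, 0) = 0, max(-80.3, 0) = 0
Node u (S = 180): V_u = e^(−0.07)·[0.4845·139.0000 + 0.5155·0.0000] = 62.7943
Node d (S = 78): V_d = e^(−0.07)·[0.4845·0.0000 + 0.5155·0.0000] = 0.0000
Node 0 (S = 120): V_0 = e^(−0.07)·[0.4845·62.7943 + 0.5155·0.0000] = 28.3678

$28.37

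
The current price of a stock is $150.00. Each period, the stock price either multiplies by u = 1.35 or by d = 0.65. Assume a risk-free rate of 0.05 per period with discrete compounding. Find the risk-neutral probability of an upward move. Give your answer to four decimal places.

p = 0.5714

Risk-neutral probability p = (1 + 0.05 − 0.65)/(1.35 − 0.65) = 0.4000/0.7000 = 0.5714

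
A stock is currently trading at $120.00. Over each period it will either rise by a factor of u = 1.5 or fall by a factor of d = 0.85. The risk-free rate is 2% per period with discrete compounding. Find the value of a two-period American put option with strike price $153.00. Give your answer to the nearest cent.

$36.92

Risk-neutral probability p = (1 + 0.02 − 0.85)/(1.5 − 0.85) = 0.1700/0.6500 = 0.2615
Terminal stock prices: S_uu = 270, S_ud = 153, S_dd = 86.7
Terminal payoffs (K − S): max(-117, 0) = 0, max(0, 0) = 0, max(66.3, 0) = 66.3
Node u (S = 180): continuation = 1/1.02·[0.2615·0.0000 + 0.7385·0.0000] = 0.0000; exercise value = 0.0000 ≤ continuation, so V_u = 0.0000
Node d (S = 102): continuation = 1/1.02·[0.2615·0.0000 + 0.7385·66.3000] = 48.0000; exercise value = 51.0000 > continuation, so V_d = 51.0000 (exercise)
Node 0 (S = 120): continuation = 1/1.02·[0.2615·0.0000 + 0.7385·51.0000] = 36.9231; exercise value = 33.0000 ≤ continuation, so V_0 = 36.9231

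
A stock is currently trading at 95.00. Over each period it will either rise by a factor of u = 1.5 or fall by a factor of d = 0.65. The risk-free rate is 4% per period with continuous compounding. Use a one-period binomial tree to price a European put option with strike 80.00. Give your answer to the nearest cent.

Risk-neutral probability p = (e^0.04 − 0.65)/(1.5 − 0.65) = 0.3908/0.8500 = 0.4598
Terminal stock prices: S_u = 142.5, S_d = 61.75
Terminal payoffs (K − S): max(-62.5, 0) = 0, max(18.25, 0) = 18.25
Node 0 (S = 95): V_0 = e^(−0.04)·[0.4598·0.0000 + 0.5402·18.2500] = 9.4725

9.47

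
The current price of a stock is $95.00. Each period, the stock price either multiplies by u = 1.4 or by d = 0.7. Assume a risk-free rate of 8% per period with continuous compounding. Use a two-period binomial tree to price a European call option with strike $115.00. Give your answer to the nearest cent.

$18.19

Risk-neutral probability p = (e^0.08 − 0.7)/(1.4 − 0.7) = 0.3833/0.7000 = 0.5476
Terminal stock prices: S_uu = 186.2, S_ud = 93.1, S_dd = 46.55
Terminal payoffs (S − K): max(71.2, 0) = 71.2, max(-21.9, 0) = 0, max(-68.45, 0) = 0
Node u (S = 133): V_u = e^(−0.08)·[0.5476·71.2000 + 0.4524·0.0000] = 35.9884
Node d (S = 66.5): V_d = e^(−0.08)·[0.5476·0.0000 + 0.4524·0.0000] = 0.0000
Node 0 (S = 95): V_0 = e^(−0.08)·[0.5476·35.9884 + 0.4524·0.0000] = 18.1905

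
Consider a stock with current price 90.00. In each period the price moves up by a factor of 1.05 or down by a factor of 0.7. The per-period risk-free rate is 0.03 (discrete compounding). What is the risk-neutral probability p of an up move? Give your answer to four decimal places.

Risk-neutral probability p = (1 + 0.03 − 0.7)/(1.05 − 0.7) = 0.3300/0.3500 = 0.9429

p = 0.9429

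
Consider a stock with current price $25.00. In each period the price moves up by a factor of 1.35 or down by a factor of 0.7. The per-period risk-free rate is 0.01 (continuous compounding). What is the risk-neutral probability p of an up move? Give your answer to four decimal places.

Risk-neutral probability p = (e^0.01 − 0.7)/(1.35 − 0.7) = 0.3101/0.6500 = 0.4770

p = 0.4770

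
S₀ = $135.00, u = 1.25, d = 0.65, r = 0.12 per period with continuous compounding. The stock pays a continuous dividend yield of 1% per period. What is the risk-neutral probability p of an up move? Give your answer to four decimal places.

p = 0.7771

Per-period risk-free factor R = e^0.12 = 1.1275; dividend-adjusted growth = e^(0.12−0.01) = 1.1163.
Risk-neutral probability p = (1.1163 − 0.65)/(1.25 − 0.65) = 0.4663/0.6000 = 0.7771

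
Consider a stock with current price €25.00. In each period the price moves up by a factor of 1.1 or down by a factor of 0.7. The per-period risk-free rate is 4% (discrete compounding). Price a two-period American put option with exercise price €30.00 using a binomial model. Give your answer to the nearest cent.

Risk-neutral probability p = (1 + 0.04 − 0.7)/(1.1 − 0.7) = 0.3400/0.4000 = 0.8500
Terminal stock prices: S_uu = 30.25, S_ud = 19.25, S_dd = 12.25
Terminal payoffs (K − S): max(-0.25, 0) = 0, max(10.75, 0) = 10.75, max(17.75, 0) = 17.75
Node u (S = 27.5): continuation = 1/1.04·[0.8500·0.0000 + 0.1500·10.7500] = 1.5505; exercise value = 2.5000 > continuation, so V_u = 2.5000 (exercise)
Node d (S = 17.5): continuation = 1/1.04·[0.8500·10.7500 + 0.1500·17.7500] = 11.3462; exercise value = 12.5000 > continuation, so V_d = 12.5000 (exercise)
Node 0 (S = 25): continuation = 1/1.04·[0.8500·2.5000 + 0.1500·12.5000] = 3.8462; exercise value = 5.0000 > continuation, so V_0 = 5.0000 (exercise)

€5.00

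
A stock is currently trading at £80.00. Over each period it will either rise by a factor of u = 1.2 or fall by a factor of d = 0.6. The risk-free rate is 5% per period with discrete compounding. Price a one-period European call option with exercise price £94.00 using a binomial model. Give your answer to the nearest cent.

£1.43

Risk-neutral probability p = (1 + 0.05 − 0.6)/(1.2 − 0.6) = 0.4500/0.6000 = 0.7500
Terminal stock prices: S_u = 96, S_d = 48
Terminal payoffs (S − K): max(2, 0) = 2, max(-46, 0) = 0
Node 0 (S = 80): V_0 = 1/1.05·[0.7500·2.0000 + 0.2500·0.0000] = 1.4286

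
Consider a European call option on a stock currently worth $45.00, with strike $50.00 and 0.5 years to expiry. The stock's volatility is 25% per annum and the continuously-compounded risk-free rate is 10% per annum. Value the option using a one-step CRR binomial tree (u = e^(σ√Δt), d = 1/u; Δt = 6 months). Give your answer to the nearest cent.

CRR parameters: u = e^(σ√Δt) = e^(0.25·√0.5) = 1.1934, d = 1/u = 0.8380
Per-period rate: rΔt = 0.1·0.5 = 0.05, so R = e^0.05 = 1.0513
Risk-neutral probability p = (e^0.05 − 0.8380)/(1.1934 − 0.8380) = 0.2133/0.3554 = 0.6002
Terminal stock prices: S_u = 53.7, S_d = 37.71
Terminal payoffs (S − K): max(3.701, 0) = 3.701, max(-12.29, 0) = 0
Node 0 (S = 45): V_0 = e^(−0.05)·[0.6002·3.7014 + 0.3998·0.0000] = 2.1132

$2.11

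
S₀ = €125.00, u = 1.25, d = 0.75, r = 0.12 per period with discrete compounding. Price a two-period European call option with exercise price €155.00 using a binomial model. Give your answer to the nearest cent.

Risk-neutral probability p = (1 + 0.12 − 0.75)/(1.25 − 0.75) = 0.3700/0.5000 = 0.7400
Terminal stock prices: S_uu = 195.3, S_ud = 117.2, S_dd = 70.31
Terminal payoffs (S − K): max(40.31, 0) = 40.31, max(-37.81, 0) = 0, max(-84.69, 0) = 0
Node u (S = 156.2): V_u = 1/1.12·[0.7400·40.3125 + 0.2600·0.0000] = 26.6350
Node d (S = 93.75): V_d = 1/1.12·[0.7400·0.0000 + 0.2600·0.0000] = 0.0000
Node 0 (S = 125): V_0 = 1/1.12·[0.7400·26.6350 + 0.2600·0.0000] = 17.5982

€17.60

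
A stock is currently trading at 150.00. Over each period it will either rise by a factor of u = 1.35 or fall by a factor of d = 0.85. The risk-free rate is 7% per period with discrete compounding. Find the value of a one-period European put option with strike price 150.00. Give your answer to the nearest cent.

Risk-neutral probability p = (1 + 0.07 − 0.85)/(1.35 − 0.85) = 0.2200/0.5000 = 0.4400
Terminal stock prices: S_u = 202.5, S_d = 127.5
Terminal payoffs (K − S): max(-52.5, 0) = 0, max(22.5, 0) = 22.5
Node 0 (S = 150): V_0 = 1/1.07·[0.4400·0.0000 + 0.5600·22.5000] = 11.7757

11.78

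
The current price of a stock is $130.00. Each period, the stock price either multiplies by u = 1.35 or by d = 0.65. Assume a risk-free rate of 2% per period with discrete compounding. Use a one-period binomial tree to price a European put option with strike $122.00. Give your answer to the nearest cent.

Risk-neutral probability p = (1 + 0.02 − 0.65)/(1.35 − 0.65) = 0.3700/0.7000 = 0.5286
Terminal stock prices: S_u = 175.5, S_d = 84.5
Terminal payoffs (K − S): max(-53.5, 0) = 0, max(37.5, 0) = 37.5
Node 0 (S = 130): V_0 = 1/1.02·[0.5286·0.0000 + 0.4714·37.5000] = 17.3319

$17.33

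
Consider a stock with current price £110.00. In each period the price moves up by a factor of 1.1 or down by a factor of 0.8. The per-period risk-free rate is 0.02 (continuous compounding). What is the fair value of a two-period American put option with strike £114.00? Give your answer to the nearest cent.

£10.01

Risk-neutral probability p = (e^0.02 − 0.8)/(1.1 − 0.8) = 0.2202/0.3000 = 0.7340
Terminal stock prices: S_uu = 133.1, S_ud = 96.8, S_dd = 70.4
Terminal payoffs (K − S): max(-19.1, 0) = 0, max(17.2, 0) = 17.2, max(43.6, 0) = 43.6
Node u (S = 121): continuation = e^(−0.02)·[0.7340·0.0000 + 0.2660·17.2000] = 4.4845; exercise value = 0.0000 ≤ continuation, so V_u = 4.4845
Node d (S = 88): continuation = e^(−0.02)·[0.7340·17.2000 + 0.2660·43.6000] = 23.7426; exercise value = 26.0000 > continuation, so V_d = 26.0000 (exercise)
Node 0 (S = 110): continuation = e^(−0.02)·[0.7340·4.4845 + 0.2660·26.0000] = 10.0054; exercise value = 4.0000 ≤ continuation, so V_0 = 10.0054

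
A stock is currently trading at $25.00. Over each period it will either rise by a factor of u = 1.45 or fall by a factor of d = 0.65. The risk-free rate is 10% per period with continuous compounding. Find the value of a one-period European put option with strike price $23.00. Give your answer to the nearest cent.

$2.63

Risk-neutral probability p = (e^0.1 − 0.65)/(1.45 − 0.65) = 0.4552/0.8000 = 0.5690
Terminal stock prices: S_u = 36.25, S_d = 16.25
Terminal payoffs (K − S): max(-13.25, 0) = 0, max(6.75, 0) = 6.75
Node 0 (S = 25): V_0 = e^(−0.1)·[0.5690·0.0000 + 0.4310·6.7500] = 2.6326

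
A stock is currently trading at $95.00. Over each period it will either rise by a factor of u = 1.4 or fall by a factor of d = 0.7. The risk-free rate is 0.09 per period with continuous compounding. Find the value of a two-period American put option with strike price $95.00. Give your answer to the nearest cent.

Risk-neutral probability p = (e^0.09 − 0.7)/(1.4 − 0.7) = 0.3942/0.7000 = 0.5631
Terminal stock prices: S_uu = 186.2, S_ud = 93.1, S_dd = 46.55
Terminal payoffs (K − S): max(-91.2, 0) = 0, max(1.9, 0) = 1.9, max(48.45, 0) = 48.45
Node u (S = 133): continuation = e^(−0.09)·[0.5631·0.0000 + 0.4369·1.9000] = 0.7587; exercise value = 0.0000 ≤ continuation, so V_u = 0.7587
Node d (S = 66.5): continuation = e^(−0.09)·[0.5631·1.9000 + 0.4369·48.4500] = 20.3235; exercise value = 28.5000 > continuation, so V_d = 28.5000 (exercise)
Node 0 (S = 95): continuation = e^(−0.09)·[0.5631·0.7587 + 0.4369·28.5000] = 11.7702; exercise value = 0.0000 ≤ continuation, so V_0 = 11.7702

$11.77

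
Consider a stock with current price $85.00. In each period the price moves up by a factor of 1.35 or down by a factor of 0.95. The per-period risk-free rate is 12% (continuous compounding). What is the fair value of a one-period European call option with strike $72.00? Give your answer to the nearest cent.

Risk-neutral probability p = (e^0.12 − 0.95)/(1.35 − 0.95) = 0.1775/0.4000 = 0.4437
Terminal stock prices: S_u = 114.8, S_d = 80.75
Terminal payoffs (S − K): max(42.75, 0) = 42.75, max(8.75, 0) = 8.75
Node 0 (S = 85): V_0 = e^(−0.12)·[0.4437·42.7500 + 0.5563·8.7500] = 21.1417

$21.14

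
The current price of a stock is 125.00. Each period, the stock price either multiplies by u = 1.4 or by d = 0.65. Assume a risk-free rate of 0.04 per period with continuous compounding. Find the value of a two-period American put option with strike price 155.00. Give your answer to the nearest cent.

Risk-neutral probability p = (e^0.04 − 0.65)/(1.4 − 0.65) = 0.3908/0.7500 = 0.5211
Terminal stock prices: S_uu = 245, S_ud = 113.8, S_dd = 52.81
Terminal payoffs (K − S): max(-90, 0) = 0, max(41.25, 0) = 41.25, max(102.2, 0) = 102.2
Node u (S = 175): continuation = e^(−0.04)·[0.5211·0.0000 + 0.4789·41.2500] = 18.9808; exercise value = 0.0000 ≤ continuation, so V_u = 18.9808
Node d (S = 81.25): continuation = e^(−0.04)·[0.5211·41.2500 + 0.4789·102.1875] = 67.6724; exercise value = 73.7500 > continuation, so V_d = 73.7500 (exercise)
Node 0 (S = 125): continuation = e^(−0.04)·[0.5211·18.9808 + 0.4789·73.7500] = 43.4381; exercise value = 30.0000 ≤ continuation, so V_0 = 43.4381

43.44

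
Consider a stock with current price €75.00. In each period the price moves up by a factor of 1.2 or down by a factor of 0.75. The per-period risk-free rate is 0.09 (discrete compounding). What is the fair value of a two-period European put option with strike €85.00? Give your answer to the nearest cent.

Risk-neutral probability p = (1 + 0.09 − 0.75)/(1.2 − 0.75) = 0.3400/0.4500 = 0.7556
Terminal stock prices: S_uu = 108, S_ud = 67.5, S_dd = 42.19
Terminal payoffs (K − S): max(-23, 0) = 0, max(17.5, 0) = 17.5, max(42.81, 0) = 42.81
Node u (S = 90): V_u = 1/1.09·[0.7556·0.0000 + 0.2444·17.5000] = 3.9246
Node d (S = 56.25): V_d = 1/1.09·[0.7556·17.5000 + 0.2444·42.8125] = 21.7317
Node 0 (S = 75): V_0 = 1/1.09·[0.7556·3.9246 + 0.2444·21.7317] = 7.5940

€7.59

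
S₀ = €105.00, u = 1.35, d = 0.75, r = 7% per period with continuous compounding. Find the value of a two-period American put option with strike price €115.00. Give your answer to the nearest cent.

€17.51

Risk-neutral probability p = (e^0.07 − 0.75)/(1.35 − 0.75) = 0.3225/0.6000 = 0.5375
Terminal stock prices: S_uu = 191.4, S_ud = 106.3, S_dd = 59.06
Terminal payoffs (K − S): max(-76.36, 0) = 0, max(8.688, 0) = 8.688, max(55.94, 0) = 55.94
Node u (S = 141.8): continuation = e^(−0.07)·[0.5375·0.0000 + 0.4625·8.6875] = 3.7462; exercise value = 0.0000 ≤ continuation, so V_u = 3.7462
Node d (S = 78.75): continuation = e^(−0.07)·[0.5375·8.6875 + 0.4625·55.9375] = 28.4753; exercise value = 36.2500 > continuation, so V_d = 36.2500 (exercise)
Node 0 (S = 105): continuation = e^(−0.07)·[0.5375·3.7462 + 0.4625·36.2500] = 17.5092; exercise value = 10.0000 ≤ continuation, so V_0 = 17.5092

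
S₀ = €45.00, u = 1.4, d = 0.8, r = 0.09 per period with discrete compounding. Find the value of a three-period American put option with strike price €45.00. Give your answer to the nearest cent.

Risk-neutral probability p = (1 + 0.09 − 0.8)/(1.4 − 0.8) = 0.2900/0.6000 = 0.4833
Terminal stock prices: S_uuu = 123.5, S_uud = 70.56, S_udd = 40.32, S_ddd = 23.04
Terminal payoffs (K − S): max(-78.48, 0) = 0, max(-25.56, 0) = 0, max(4.68, 0) = 4.68, max(21.96, 0) = 21.96
Node uu (S = 88.2): continuation = 1/1.09·[0.4833·0.0000 + 0.5167·0.0000] = 0.0000; exercise value = 0.0000 ≤ continuation, so V_uu = 0.0000
Node ud (S = 50.4): continuation = 1/1.09·[0.4833·0.0000 + 0.5167·4.6800] = 2.2183; exercise value = 0.0000 ≤ continuation, so V_ud = 2.2183
Node dd (S = 28.8): continuation = 1/1.09·[0.4833·4.6800 + 0.5167·21.9600] = 12.4844; exercise value = 16.2000 > continuation, so V_dd = 16.2000 (exercise)
Node u (S = 63): continuation = 1/1.09·[0.4833·0.0000 + 0.5167·2.2183] = 1.0515; exercise value = 0.0000 ≤ continuation, so V_u = 1.0515
Node d (S = 36): continuation = 1/1.09·[0.4833·2.2183 + 0.5167·16.2000] = 8.6626; exercise value = 9.0000 > continuation, so V_d = 9.0000 (exercise)
Node 0 (S = 45): continuation = 1/1.09·[0.4833·1.0515 + 0.5167·9.0000] = 4.7323; exercise value = 0.0000 ≤ continuation, so V_0 = 4.7323

€4.73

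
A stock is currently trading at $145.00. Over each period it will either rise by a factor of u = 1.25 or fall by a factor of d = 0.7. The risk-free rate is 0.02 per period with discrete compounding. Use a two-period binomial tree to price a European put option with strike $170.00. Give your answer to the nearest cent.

Risk-neutral probability p = (1 + 0.02 − 0.7)/(1.25 − 0.7) = 0.3200/0.5500 = 0.5818
Terminal stock prices: S_uu = 226.6, S_ud = 126.9, S_dd = 71.05
Terminal payoffs (K − S): max(-56.56, 0) = 0, max(43.13, 0) = 43.13, max(98.95, 0) = 98.95
Node u (S = 181.2): V_u = 1/1.02·[0.5818·0.0000 + 0.4182·43.1250] = 17.6805
Node d (S = 101.5): V_d = 1/1.02·[0.5818·43.1250 + 0.4182·98.9500] = 65.1667
Node 0 (S = 145): V_0 = 1/1.02·[0.5818·17.6805 + 0.4182·65.1667] = 36.8023

$36.80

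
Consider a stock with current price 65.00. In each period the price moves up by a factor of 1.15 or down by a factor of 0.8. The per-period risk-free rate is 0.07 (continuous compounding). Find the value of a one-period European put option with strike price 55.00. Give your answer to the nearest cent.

Risk-neutral probability p = (e^0.07 − 0.8)/(1.15 − 0.8) = 0.2725/0.3500 = 0.7786
Terminal stock prices: S_u = 74.75, S_d = 52
Terminal payoffs (K − S): max(-19.75, 0) = 0, max(3, 0) = 3
Node 0 (S = 65): V_0 = e^(−0.07)·[0.7786·0.0000 + 0.2214·3.0000] = 0.6193

0.62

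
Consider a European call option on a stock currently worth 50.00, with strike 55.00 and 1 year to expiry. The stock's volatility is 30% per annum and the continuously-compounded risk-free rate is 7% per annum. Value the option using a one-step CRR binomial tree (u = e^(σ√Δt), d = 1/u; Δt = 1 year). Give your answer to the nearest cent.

CRR parameters: u = e^(σ√Δt) = e^(0.3·√1) = 1.3499, d = 1/u = 0.7408
Per-period rate: rΔt = 0.07·1 = 0.07, so R = e^0.07 = 1.0725
Risk-neutral probability p = (e^0.07 − 0.7408)/(1.3499 − 0.7408) = 0.3317/0.6090 = 0.5446
Terminal stock prices: S_u = 67.49, S_d = 37.04
Terminal payoffs (S − K): max(12.49, 0) = 12.49, max(-17.96, 0) = 0
Node 0 (S = 50): V_0 = e^(−0.07)·[0.5446·12.4929 + 0.4554·0.0000] = 6.3438

6.34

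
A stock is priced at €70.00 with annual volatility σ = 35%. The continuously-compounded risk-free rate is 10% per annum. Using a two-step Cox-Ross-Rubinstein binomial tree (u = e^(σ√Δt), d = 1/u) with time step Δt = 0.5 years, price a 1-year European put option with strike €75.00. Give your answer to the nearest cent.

€8.41

CRR parameters: u = e^(σ√Δt) = e^(0.35·√0.5) = 1.2808, d = 1/u = 0.7808
Per-period rate: rΔt = 0.1·0.5 = 0.05, so R = e^0.05 = 1.0513
Risk-neutral probability p = (e^0.05 − 0.7808)/(1.2808 − 0.7808) = 0.2705/0.5000 = 0.5410
Terminal stock prices: S_uu = 114.8, S_ud = 70, S_dd = 42.67
Terminal payoffs (K − S): max(-39.83, 0) = 0, max(5, 0) = 5, max(32.33, 0) = 32.33
Node u (S = 89.66): V_u = e^(−0.05)·[0.5410·0.0000 + 0.4590·5.0000] = 2.1832
Node d (S = 54.65): V_d = e^(−0.05)·[0.5410·5.0000 + 0.4590·32.3290] = 16.6890
Node 0 (S = 70): V_0 = e^(−0.05)·[0.5410·2.1832 + 0.4590·16.6890] = 8.4105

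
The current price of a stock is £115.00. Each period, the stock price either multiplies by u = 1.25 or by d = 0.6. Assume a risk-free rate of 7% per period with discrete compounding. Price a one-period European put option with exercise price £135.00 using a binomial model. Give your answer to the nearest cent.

Risk-neutral probability p = (1 + 0.07 − 0.6)/(1.25 − 0.6) = 0.4700/0.6500 = 0.7231
Terminal stock prices: S_u = 143.8, S_d = 69
Terminal payoffs (K − S): max(-8.75, 0) = 0, max(66, 0) = 66
Node 0 (S = 115): V_0 = 1/1.07·[0.7231·0.0000 + 0.2769·66.0000] = 17.0812

£17.08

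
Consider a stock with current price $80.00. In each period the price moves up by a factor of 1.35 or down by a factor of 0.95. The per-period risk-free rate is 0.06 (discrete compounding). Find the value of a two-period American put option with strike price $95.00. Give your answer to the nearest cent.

$15.00

Risk-neutral probability p = (1 + 0.06 − 0.95)/(1.35 − 0.95) = 0.1100/0.4000 = 0.2750
Terminal stock prices: S_uu = 145.8, S_ud = 102.6, S_dd = 72.2
Terminal payoffs (K − S): max(-50.8, 0) = 0, max(-7.6, 0) = 0, max(22.8, 0) = 22.8
Node u (S = 108): continuation = 1/1.06·[0.2750·0.0000 + 0.7250·0.0000] = 0.0000; exercise value = 0.0000 ≤ continuation, so V_u = 0.0000
Node d (S = 76): continuation = 1/1.06·[0.2750·0.0000 + 0.7250·22.8000] = 15.5943; exercise value = 19.0000 > continuation, so V_d = 19.0000 (exercise)
Node 0 (S = 80): continuation = 1/1.06·[0.2750·0.0000 + 0.7250·19.0000] = 12.9953; exercise value = 15.0000 > continuation, so V_0 = 15.0000 (exercise)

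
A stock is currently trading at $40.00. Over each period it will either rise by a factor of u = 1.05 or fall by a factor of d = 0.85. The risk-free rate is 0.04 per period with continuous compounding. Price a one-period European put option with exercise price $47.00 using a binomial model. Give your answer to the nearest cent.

$5.16

Risk-neutral probability p = (e^0.04 − 0.85)/(1.05 − 0.85) = 0.1908/0.2000 = 0.9541
Terminal stock prices: S_u = 42, S_d = 34
Terminal payoffs (K − S): max(5, 0) = 5, max(13, 0) = 13
Node 0 (S = 40): V_0 = e^(−0.04)·[0.9541·5.0000 + 0.0459·13.0000] = 5.1571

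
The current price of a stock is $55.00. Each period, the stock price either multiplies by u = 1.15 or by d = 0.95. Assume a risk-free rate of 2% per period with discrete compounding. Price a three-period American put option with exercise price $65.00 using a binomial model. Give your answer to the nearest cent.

$10.00

Risk-neutral probability p = (1 + 0.02 − 0.95)/(1.15 − 0.95) = 0.0700/0.2000 = 0.3500
Terminal stock prices: S_uuu = 83.65, S_uud = 69.1, S_udd = 57.08, S_ddd = 47.16
Terminal payoffs (K − S): max(-18.65, 0) = 0, max(-4.101, 0) = 0, max(7.917, 0) = 7.917, max(17.84, 0) = 17.84
Node uu (S = 72.74): continuation = 1/1.02·[0.3500·0.0000 + 0.6500·0.0000] = 0.0000; exercise value = 0.0000 ≤ continuation, so V_uu = 0.0000
Node ud (S = 60.09): continuation = 1/1.02·[0.3500·0.0000 + 0.6500·7.9169] = 5.0451; exercise value = 4.9125 ≤ continuation, so V_ud = 5.0451
Node dd (S = 49.64): continuation = 1/1.02·[0.3500·7.9169 + 0.6500·17.8444] = 14.0880; exercise value = 15.3625 > continuation, so V_dd = 15.3625 (exercise)
Node u (S = 63.25): continuation = 1/1.02·[0.3500·0.0000 + 0.6500·5.0451] = 3.2150; exercise value = 1.7500 ≤ continuation, so V_u = 3.2150
Node d (S = 52.25): continuation = 1/1.02·[0.3500·5.0451 + 0.6500·15.3625] = 11.5210; exercise value = 12.7500 > continuation, so V_d = 12.7500 (exercise)
Node 0 (S = 55): continuation = 1/1.02·[0.3500·3.2150 + 0.6500·12.7500] = 9.2282; exercise value = 10.0000 > continuation, so V_0 = 10.0000 (exercise)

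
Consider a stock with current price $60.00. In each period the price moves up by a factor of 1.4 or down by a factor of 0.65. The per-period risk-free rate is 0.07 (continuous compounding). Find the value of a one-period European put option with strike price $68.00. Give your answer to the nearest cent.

Risk-neutral probability p = (e^0.07 − 0.65)/(1.4 − 0.65) = 0.4225/0.7500 = 0.5633
Terminal stock prices: S_u = 84, S_d = 39
Terminal payoffs (K − S): max(-16, 0) = 0, max(29, 0) = 29
Node 0 (S = 60): V_0 = e^(−0.07)·[0.5633·0.0000 + 0.4367·29.0000] = 11.8069

$11.81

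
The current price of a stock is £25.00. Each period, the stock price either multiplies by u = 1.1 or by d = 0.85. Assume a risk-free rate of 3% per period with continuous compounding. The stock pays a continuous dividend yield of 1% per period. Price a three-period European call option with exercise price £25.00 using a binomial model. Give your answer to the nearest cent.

Per-period risk-free factor R = e^0.03 = 1.0305; dividend-adjusted growth = e^(0.03−0.01) = 1.0202.
Risk-neutral probability p = (1.0202 − 0.85)/(1.1 − 0.85) = 0.1702/0.2500 = 0.6808
Terminal stock prices: S_uuu = 33.28, S_uud = 25.71, S_udd = 19.87, S_ddd = 15.35
Terminal payoffs (S − K): max(8.275, 0) = 8.275, max(0.7125, 0) = 0.7125, max(-5.131, 0) = 0, max(-9.647, 0) = 0
Node uu (S = 30.25): V_uu = e^(−0.03)·[0.6808·8.2750 + 0.3192·0.7125] = 5.6879
Node ud (S = 23.38): V_ud = e^(−0.03)·[0.6808·0.7125 + 0.3192·0.0000] = 0.4707
Node dd (S = 18.06): V_dd = e^(−0.03)·[0.6808·0.0000 + 0.3192·0.0000] = 0.0000
Node u (S = 27.5): V_u = e^(−0.03)·[0.6808·5.6879 + 0.3192·0.4707] = 3.9037
Node d (S = 21.25): V_d = e^(−0.03)·[0.6808·0.4707 + 0.3192·0.0000] = 0.3110
Node 0 (S = 25): V_0 = e^(−0.03)·[0.6808·3.9037 + 0.3192·0.3110] = 2.6755

£2.68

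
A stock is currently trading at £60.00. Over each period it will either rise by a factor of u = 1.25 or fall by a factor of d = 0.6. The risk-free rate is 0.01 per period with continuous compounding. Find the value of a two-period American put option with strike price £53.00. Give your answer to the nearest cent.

£8.04

Risk-neutral probability p = (e^0.01 − 0.6)/(1.25 − 0.6) = 0.4101/0.6500 = 0.6308
Terminal stock prices: S_uu = 93.75, S_ud = 45, S_dd = 21.6
Terminal payoffs (K − S): max(-40.75, 0) = 0, max(8, 0) = 8, max(31.4, 0) = 31.4
Node u (S = 75): continuation = e^(−0.01)·[0.6308·0.0000 + 0.3692·8.0000] = 2.9238; exercise value = 0.0000 ≤ continuation, so V_u = 2.9238
Node d (S = 36): continuation = e^(−0.01)·[0.6308·8.0000 + 0.3692·31.4000] = 16.4726; exercise value = 17.0000 > continuation, so V_d = 17.0000 (exercise)
Node 0 (S = 60): continuation = e^(−0.01)·[0.6308·2.9238 + 0.3692·17.0000] = 8.0393; exercise value = 0.0000 ≤ continuation, so V_0 = 8.0393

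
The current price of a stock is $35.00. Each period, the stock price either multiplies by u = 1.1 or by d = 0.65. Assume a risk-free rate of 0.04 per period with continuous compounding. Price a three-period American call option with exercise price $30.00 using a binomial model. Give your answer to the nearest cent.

Risk-neutral probability p = (e^0.04 − 0.65)/(1.1 − 0.65) = 0.3908/0.4500 = 0.8685
Terminal stock prices: S_uuu = 46.59, S_uud = 27.53, S_udd = 16.27, S_ddd = 9.612
Terminal payoffs (S − K): max(16.59, 0) = 16.59, max(-2.472, 0) = 0, max(-13.73, 0) = 0, max(-20.39, 0) = 0
Node uu (S = 42.35): continuation = e^(−0.04)·[0.8685·16.5850 + 0.1315·0.0000] = 13.8388; exercise value = 12.3500 ≤ continuation, so V_uu = 13.8388
Node ud (S = 25.03): continuation = e^(−0.04)·[0.8685·0.0000 + 0.1315·0.0000] = 0.0000; exercise value = 0.0000 ≤ continuation, so V_ud = 0.0000
Node dd (S = 14.79): continuation = e^(−0.04)·[0.8685·0.0000 + 0.1315·0.0000] = 0.0000; exercise value = 0.0000 ≤ continuation, so V_dd = 0.0000
Node u (S = 38.5): continuation = e^(−0.04)·[0.8685·13.8388 + 0.1315·0.0000] = 11.5473; exercise value = 8.5000 ≤ continuation, so V_u = 11.5473
Node d (S = 22.75): continuation = e^(−0.04)·[0.8685·0.0000 + 0.1315·0.0000] = 0.0000; exercise value = 0.0000 ≤ continuation, so V_d = 0.0000
Node 0 (S = 35): continuation = e^(−0.04)·[0.8685·11.5473 + 0.1315·0.0000] = 9.6352; exercise value = 5.0000 ≤ continuation, so V_0 = 9.6352

$9.64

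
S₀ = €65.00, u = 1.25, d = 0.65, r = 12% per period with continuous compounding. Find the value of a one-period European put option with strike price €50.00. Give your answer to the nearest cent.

€1.40

Risk-neutral probability p = (e^0.12 − 0.65)/(1.25 − 0.65) = 0.4775/0.6000 = 0.7958
Terminal stock prices: S_u = 81.25, S_d = 42.25
Terminal payoffs (K − S): max(-31.25, 0) = 0, max(7.75, 0) = 7.75
Node 0 (S = 65): V_0 = e^(−0.12)·[0.7958·0.0000 + 0.2042·7.7500] = 1.4034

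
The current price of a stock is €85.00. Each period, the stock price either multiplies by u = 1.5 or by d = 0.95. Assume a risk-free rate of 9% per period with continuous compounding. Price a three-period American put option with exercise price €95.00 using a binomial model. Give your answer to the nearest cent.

Risk-neutral probability p = (e^0.09 − 0.95)/(1.5 − 0.95) = 0.1442/0.5500 = 0.2621
Terminal stock prices: S_uuu = 286.9, S_uud = 181.7, S_udd = 115.1, S_ddd = 72.88
Terminal payoffs (K − S): max(-191.9, 0) = 0, max(-86.69, 0) = 0, max(-20.07, 0) = 0, max(22.12, 0) = 22.12
Node uu (S = 191.2): continuation = e^(−0.09)·[0.2621·0.0000 + 0.7379·0.0000] = 0.0000; exercise value = 0.0000 ≤ continuation, so V_uu = 0.0000
Node ud (S = 121.1): continuation = e^(−0.09)·[0.2621·0.0000 + 0.7379·0.0000] = 0.0000; exercise value = 0.0000 ≤ continuation, so V_ud = 0.0000
Node dd (S = 76.71): continuation = e^(−0.09)·[0.2621·0.0000 + 0.7379·22.1231] = 14.9189; exercise value = 18.2875 > continuation, so V_dd = 18.2875 (exercise)
Node u (S = 127.5): continuation = e^(−0.09)·[0.2621·0.0000 + 0.7379·0.0000] = 0.0000; exercise value = 0.0000 ≤ continuation, so V_u = 0.0000
Node d (S = 80.75): continuation = e^(−0.09)·[0.2621·0.0000 + 0.7379·18.2875] = 12.3323; exercise value = 14.2500 > continuation, so V_d = 14.2500 (exercise)
Node 0 (S = 85): continuation = e^(−0.09)·[0.2621·0.0000 + 0.7379·14.2500] = 9.6096; exercise value = 10.0000 > continuation, so V_0 = 10.0000 (exercise)

€10.00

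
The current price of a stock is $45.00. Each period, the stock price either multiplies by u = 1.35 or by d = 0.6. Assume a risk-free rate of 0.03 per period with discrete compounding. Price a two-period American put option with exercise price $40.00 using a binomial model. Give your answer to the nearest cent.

Risk-neutral probability p = (1 + 0.03 − 0.6)/(1.35 − 0.6) = 0.4300/0.7500 = 0.5733
Terminal stock prices: S_uu = 82.01, S_ud = 36.45, S_dd = 16.2
Terminal payoffs (K − S): max(-42.01, 0) = 0, max(3.55, 0) = 3.55, max(23.8, 0) = 23.8
Node u (S = 60.75): continuation = 1/1.03·[0.5733·0.0000 + 0.4267·3.5500] = 1.4706; exercise value = 0.0000 ≤ continuation, so V_u = 1.4706
Node d (S = 27): continuation = 1/1.03·[0.5733·3.5500 + 0.4267·23.8000] = 11.8350; exercise value = 13.0000 > continuation, so V_d = 13.0000 (exercise)
Node 0 (S = 45): continuation = 1/1.03·[0.5733·1.4706 + 0.4267·13.0000] = 6.2037; exercise value = 0.0000 ≤ continuation, so V_0 = 6.2037

$6.20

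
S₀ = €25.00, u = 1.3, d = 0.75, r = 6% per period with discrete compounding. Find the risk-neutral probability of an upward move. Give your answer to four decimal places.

Risk-neutral probability p = (1 + 0.06 − 0.75)/(1.3 − 0.75) = 0.3100/0.5500 = 0.5636

p = 0.5636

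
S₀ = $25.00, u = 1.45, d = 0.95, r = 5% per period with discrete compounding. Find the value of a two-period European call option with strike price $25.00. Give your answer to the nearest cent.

$3.74

Risk-neutral probability p = (1 + 0.05 − 0.95)/(1.45 − 0.95) = 0.1000/0.5000 = 0.2000
Terminal stock prices: S_uu = 52.56, S_ud = 34.44, S_dd = 22.56
Terminal payoffs (S − K): max(27.56, 0) = 27.56, max(9.438, 0) = 9.438, max(-2.438, 0) = 0
Node u (S = 36.25): V_u = 1/1.05·[0.2000·27.5625 + 0.8000·9.4375] = 12.4405
Node d (S = 23.75): V_d = 1/1.05·[0.2000·9.4375 + 0.8000·0.0000] = 1.7976
Node 0 (S = 25): V_0 = 1/1.05·[0.2000·12.4405 + 0.8000·1.7976] = 3.7392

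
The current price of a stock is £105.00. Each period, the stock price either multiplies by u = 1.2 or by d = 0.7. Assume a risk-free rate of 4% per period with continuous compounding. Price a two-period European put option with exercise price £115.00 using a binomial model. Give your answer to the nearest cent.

Risk-neutral probability p = (e^0.04 − 0.7)/(1.2 − 0.7) = 0.3408/0.5000 = 0.6816
Terminal stock prices: S_uu = 151.2, S_ud = 88.2, S_dd = 51.45
Terminal payoffs (K − S): max(-36.2, 0) = 0, max(26.8, 0) = 26.8, max(63.55, 0) = 63.55
Node u (S = 126): V_u = e^(−0.04)·[0.6816·0.0000 + 0.3184·26.8000] = 8.1980
Node d (S = 73.5): V_d = e^(−0.04)·[0.6816·26.8000 + 0.3184·63.5500] = 36.9908
Node 0 (S = 105): V_0 = e^(−0.04)·[0.6816·8.1980 + 0.3184·36.9908] = 16.6841

£16.68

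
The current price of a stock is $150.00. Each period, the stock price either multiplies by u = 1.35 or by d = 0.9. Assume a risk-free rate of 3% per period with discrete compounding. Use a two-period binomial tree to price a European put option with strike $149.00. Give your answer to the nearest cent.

Risk-neutral probability p = (1 + 0.03 − 0.9)/(1.35 − 0.9) = 0.1300/0.4500 = 0.2889
Terminal stock prices: S_uu = 273.4, S_ud = 182.2, S_dd = 121.5
Terminal payoffs (K − S): max(-124.4, 0) = 0, max(-33.25, 0) = 0, max(27.5, 0) = 27.5
Node u (S = 202.5): V_u = 1/1.03·[0.2889·0.0000 + 0.7111·0.0000] = 0.0000
Node d (S = 135): V_d = 1/1.03·[0.2889·0.0000 + 0.7111·27.5000] = 18.9860
Node 0 (S = 150): V_0 = 1/1.03·[0.2889·0.0000 + 0.7111·18.9860] = 13.1079

$13.11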